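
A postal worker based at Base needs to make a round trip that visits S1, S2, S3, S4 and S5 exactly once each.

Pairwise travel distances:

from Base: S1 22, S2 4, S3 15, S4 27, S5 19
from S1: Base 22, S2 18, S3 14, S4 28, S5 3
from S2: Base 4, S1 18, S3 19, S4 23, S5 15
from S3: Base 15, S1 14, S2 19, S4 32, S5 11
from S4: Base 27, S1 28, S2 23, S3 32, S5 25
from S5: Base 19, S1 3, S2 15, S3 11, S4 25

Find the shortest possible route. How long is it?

Base - S1 - S2 - S3 - S4 - S5 - Base: 22+18+19+32+25+19 = 135
Base - S1 - S2 - S3 - S5 - S4 - Base: 22+18+19+11+25+27 = 122
Base - S1 - S2 - S4 - S3 - S5 - Base: 22+18+23+32+11+19 = 125
Base - S1 - S2 - S4 - S5 - S3 - Base: 22+18+23+25+11+15 = 114
Base - S1 - S2 - S5 - S3 - S4 - Base: 22+18+15+11+32+27 = 125
Base - S1 - S2 - S5 - S4 - S3 - Base: 22+18+15+25+32+15 = 127
Base - S1 - S3 - S2 - S4 - S5 - Base: 22+14+19+23+25+19 = 122
Base - S1 - S3 - S2 - S5 - S4 - Base: 22+14+19+15+25+27 = 122
Base - S1 - S3 - S4 - S2 - S5 - Base: 22+14+32+23+15+19 = 125
Base - S1 - S3 - S4 - S5 - S2 - Base: 22+14+32+25+15+4 = 112
Base - S1 - S3 - S5 - S2 - S4 - Base: 22+14+11+15+23+27 = 112
Base - S1 - S3 - S5 - S4 - S2 - Base: 22+14+11+25+23+4 = 99
Base - S1 - S4 - S2 - S3 - S5 - Base: 22+28+23+19+11+19 = 122
Base - S1 - S4 - S2 - S5 - S3 - Base: 22+28+23+15+11+15 = 114
… (46 more)
Base - S2 - S4 - S1 - S5 - S3 - Base: 4+23+28+3+11+15 = 84  ← best
The minimum is 84.
One optimal route: Base → S2 → S4 → S1 → S5 → S3 → Base (or its reverse).

Minimum total distance: 84.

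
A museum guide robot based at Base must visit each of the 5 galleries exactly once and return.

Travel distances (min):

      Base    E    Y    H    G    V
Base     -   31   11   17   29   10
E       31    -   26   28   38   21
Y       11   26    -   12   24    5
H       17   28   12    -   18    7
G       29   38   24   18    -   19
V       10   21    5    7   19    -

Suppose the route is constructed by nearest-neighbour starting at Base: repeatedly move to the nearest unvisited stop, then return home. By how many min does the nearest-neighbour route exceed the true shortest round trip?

Base: V=10, Y=11, H=17, G=29, E=31 ⇒ V
V: Y=5, H=7, G=19, E=21 ⇒ Y
Y: H=12, G=24, E=26 ⇒ H
H: G=18, E=28 ⇒ G
G: E=38 ⇒ E
NN route Base → V → Y → H → G → E → Base costs 114.
Optimal: Base → E → G → H → V → Y → Base costs 110 (by enumerating all 60 distinct tours).
Excess = 114 − 110 = 4.

4 min longer than the optimal tour.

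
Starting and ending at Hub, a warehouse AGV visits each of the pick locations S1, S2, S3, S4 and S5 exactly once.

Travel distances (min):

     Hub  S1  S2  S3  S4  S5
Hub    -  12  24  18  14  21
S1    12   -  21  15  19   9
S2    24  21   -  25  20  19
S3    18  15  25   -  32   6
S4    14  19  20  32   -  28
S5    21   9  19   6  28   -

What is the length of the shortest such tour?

There are 60 distinct closed tours to check (reversals are equivalent).
Hub → S1 → S2 → S3 → S4 → S5 → Hub: 12+21+25+32+28+21 = 139
Hub → S1 → S2 → S3 → S5 → S4 → Hub: 12+21+25+6+28+14 = 106
Hub → S1 → S2 → S4 → S3 → S5 → Hub: 12+21+20+32+6+21 = 112
Hub → S1 → S2 → S4 → S5 → S3 → Hub: 12+21+20+28+6+18 = 105
Hub → S1 → S2 → S5 → S3 → S4 → Hub: 12+21+19+6+32+14 = 104
Hub → S1 → S2 → S5 → S4 → S3 → Hub: 12+21+19+28+32+18 = 130
Hub → S1 → S3 → S2 → S4 → S5 → Hub: 12+15+25+20+28+21 = 121
Hub → S1 → S3 → S2 → S5 → S4 → Hub: 12+15+25+19+28+14 = 113
Hub → S1 → S3 → S4 → S2 → S5 → Hub: 12+15+32+20+19+21 = 119
Hub → S1 → S3 → S4 → S5 → S2 → Hub: 12+15+32+28+19+24 = 130
Hub → S1 → S3 → S5 → S2 → S4 → Hub: 12+15+6+19+20+14 = 86
Hub → S1 → S3 → S5 → S4 → S2 → Hub: 12+15+6+28+20+24 = 105
Hub → S1 → S4 → S2 → S3 → S5 → Hub: 12+19+20+25+6+21 = 103
Hub → S1 → S4 → S2 → S5 → S3 → Hub: 12+19+20+19+6+18 = 94
… (46 more)
The minimum is 86.
One optimal route: Hub → S1 → S3 → S5 → S2 → S4 → Hub (or its reverse).

86 min — the shortest possible round trip.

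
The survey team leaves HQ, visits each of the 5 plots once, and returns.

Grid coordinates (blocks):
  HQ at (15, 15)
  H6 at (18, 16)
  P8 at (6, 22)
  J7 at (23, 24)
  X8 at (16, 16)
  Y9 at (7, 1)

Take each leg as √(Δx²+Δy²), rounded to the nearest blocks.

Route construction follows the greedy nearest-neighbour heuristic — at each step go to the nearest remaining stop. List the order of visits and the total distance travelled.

At HQ the remaining stops are X8 1, H6 3, P8 11, J7 12, Y9 16; go to X8.
At X8 the remaining stops are H6 2, J7 11, P8 12, Y9 17; go to H6.
At H6 the remaining stops are J7 9, P8 13, Y9 19; go to J7.
At J7 the remaining stops are P8 17, Y9 28; go to P8.
At P8 the remaining stops are Y9 21; go to Y9.
Return Y9→HQ: 16.
Total = 1 + 2 + 9 + 17 + 21 + 16 = 66.

Nearest-neighbour total = 66 blocks; route HQ → X8 → H6 → J7 → P8 → Y9 → HQ.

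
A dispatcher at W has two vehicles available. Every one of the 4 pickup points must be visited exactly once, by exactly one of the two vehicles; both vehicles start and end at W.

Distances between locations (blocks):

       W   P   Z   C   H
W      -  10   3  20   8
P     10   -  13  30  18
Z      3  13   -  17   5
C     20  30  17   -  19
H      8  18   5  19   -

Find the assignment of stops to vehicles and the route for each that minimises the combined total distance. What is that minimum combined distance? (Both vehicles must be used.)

67 blocks — the smallest possible combined total.

Try each way of splitting the stops between the two vehicles (each non-empty) and, for each split, find the best tour for each vehicle:
  {P} + {Z, C, H}: 20 + 47 = 67
  {Z} + {P, C, H}: 6 + 67 = 73
  {P, Z} + {C, H}: 26 + 47 = 73
  {C} + {P, Z, H}: 40 + 36 = 76
  {P, C} + {Z, H}: 60 + 16 = 76
  {Z, C} + {P, H}: 40 + 36 = 76
  … (7 splits in total)
Best: vehicle 1 W → P → W = 20; vehicle 2 W → Z → C → H → W = 47; combined 67.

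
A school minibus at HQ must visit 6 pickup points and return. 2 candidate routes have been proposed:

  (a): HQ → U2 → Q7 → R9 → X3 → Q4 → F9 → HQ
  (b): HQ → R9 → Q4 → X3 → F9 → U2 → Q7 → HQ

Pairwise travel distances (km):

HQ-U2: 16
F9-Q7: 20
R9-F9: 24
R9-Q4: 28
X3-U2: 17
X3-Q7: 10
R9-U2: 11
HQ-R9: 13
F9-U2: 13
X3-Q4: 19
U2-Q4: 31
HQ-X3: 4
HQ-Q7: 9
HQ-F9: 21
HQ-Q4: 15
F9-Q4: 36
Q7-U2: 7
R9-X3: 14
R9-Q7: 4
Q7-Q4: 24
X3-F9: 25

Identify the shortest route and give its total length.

Shortest is (b), total 114 km.

(a): 16 + 7 + 4 + 14 + 19 + 36 + 21 = 117
(b): 13 + 28 + 19 + 25 + 13 + 7 + 9 = 114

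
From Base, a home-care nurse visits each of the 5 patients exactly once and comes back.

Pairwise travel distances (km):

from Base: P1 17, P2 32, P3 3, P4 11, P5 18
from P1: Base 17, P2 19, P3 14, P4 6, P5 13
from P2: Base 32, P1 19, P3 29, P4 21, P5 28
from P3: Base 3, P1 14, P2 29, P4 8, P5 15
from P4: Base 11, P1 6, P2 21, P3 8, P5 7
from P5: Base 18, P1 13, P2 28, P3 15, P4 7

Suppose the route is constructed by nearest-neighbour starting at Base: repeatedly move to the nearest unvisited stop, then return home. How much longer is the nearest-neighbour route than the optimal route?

The nearest-neighbour route is 8 km longer than optimal.

From Base: P3=3, P4=11, P1=17, P5=18, P2=32 → choose P3 (3).
From P3: P4=8, P1=14, P5=15, P2=29 → choose P4 (8).
From P4: P1=6, P5=7, P2=21 → choose P1 (6).
From P1: P5=13, P2=19 → choose P5 (13).
From P5: P2=28 → choose P2 (28).
NN route Base → P3 → P4 → P1 → P5 → P2 → Base costs 90.
Optimal: Base → P1 → P2 → P4 → P5 → P3 → Base costs 82 (by enumerating all 60 distinct tours).
Excess = 90 − 82 = 8.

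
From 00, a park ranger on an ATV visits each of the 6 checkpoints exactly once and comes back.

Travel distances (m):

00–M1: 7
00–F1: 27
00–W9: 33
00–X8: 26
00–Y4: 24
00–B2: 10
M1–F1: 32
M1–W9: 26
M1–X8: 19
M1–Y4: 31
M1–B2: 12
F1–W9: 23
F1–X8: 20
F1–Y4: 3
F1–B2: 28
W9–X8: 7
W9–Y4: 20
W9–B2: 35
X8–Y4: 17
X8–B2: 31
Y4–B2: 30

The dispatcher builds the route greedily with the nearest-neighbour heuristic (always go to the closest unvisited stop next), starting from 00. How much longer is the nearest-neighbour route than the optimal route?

Excess over optimum: 13 m.

From 00: M1=7, B2=10, Y4=24, X8=26, F1=27, W9=33 → choose M1 (7).
From M1: B2=12, X8=19, W9=26, Y4=31, F1=32 → choose B2 (12).
From B2: F1=28, Y4=30, X8=31, W9=35 → choose F1 (28).
From F1: Y4=3, X8=20, W9=23 → choose Y4 (3).
From Y4: X8=17, W9=20 → choose X8 (17).
From X8: W9=7 → choose W9 (7).
NN route 00 → M1 → B2 → F1 → Y4 → X8 → W9 → 00 costs 107.
Optimal: 00 → M1 → X8 → W9 → Y4 → F1 → B2 → 00 costs 94 (by enumerating all 360 distinct tours).
Excess = 107 − 94 = 13.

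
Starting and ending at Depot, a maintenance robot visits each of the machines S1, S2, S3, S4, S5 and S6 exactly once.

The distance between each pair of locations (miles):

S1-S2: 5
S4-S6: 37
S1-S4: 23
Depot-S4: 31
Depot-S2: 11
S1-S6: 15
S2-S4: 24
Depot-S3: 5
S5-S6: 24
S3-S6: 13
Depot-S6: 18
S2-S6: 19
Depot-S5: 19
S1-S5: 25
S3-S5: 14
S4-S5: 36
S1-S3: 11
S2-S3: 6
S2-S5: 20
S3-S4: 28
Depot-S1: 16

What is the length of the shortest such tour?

116 miles — the shortest possible round trip.

There are 360 distinct closed tours to check (reversals are equivalent).
Depot→S1→S2→S3→S4→S5→S6→Depot: 16+5+6+28+36+24+18 = 133
Depot→S1→S2→S3→S4→S6→S5→Depot: 16+5+6+28+37+24+19 = 135
Depot→S1→S2→S3→S5→S4→S6→Depot: 16+5+6+14+36+37+18 = 132
Depot→S1→S2→S3→S5→S6→S4→Depot: 16+5+6+14+24+37+31 = 133
Depot→S1→S2→S3→S6→S4→S5→Depot: 16+5+6+13+37+36+19 = 132
Depot→S1→S2→S3→S6→S5→S4→Depot: 16+5+6+13+24+36+31 = 131
Depot→S1→S2→S4→S3→S5→S6→Depot: 16+5+24+28+14+24+18 = 129
Depot→S1→S2→S4→S3→S6→S5→Depot: 16+5+24+28+13+24+19 = 129
… (352 more)
Depot→S2→S4→S1→S6→S5→S3→Depot: 11+24+23+15+24+14+5 = 116  ← best
The minimum is 116.
One optimal route: Depot → S2 → S4 → S1 → S6 → S5 → S3 → Depot (or its reverse).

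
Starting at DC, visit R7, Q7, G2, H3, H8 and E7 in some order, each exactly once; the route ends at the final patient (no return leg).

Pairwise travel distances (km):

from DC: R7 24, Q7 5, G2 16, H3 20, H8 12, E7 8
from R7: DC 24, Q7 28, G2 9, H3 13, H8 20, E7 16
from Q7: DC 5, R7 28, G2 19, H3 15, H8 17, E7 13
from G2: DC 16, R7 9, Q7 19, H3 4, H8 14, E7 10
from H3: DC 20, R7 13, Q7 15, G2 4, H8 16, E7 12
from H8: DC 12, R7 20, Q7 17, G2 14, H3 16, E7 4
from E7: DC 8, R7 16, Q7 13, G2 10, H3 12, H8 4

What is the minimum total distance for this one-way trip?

51 km — the minimum one-way total.

There are 6! = 720 possible orderings.
DC→R7→Q7→G2→H3→H8→E7: 24+28+19+4+16+4 = 95
DC→R7→Q7→G2→H3→E7→H8: 24+28+19+4+12+4 = 91
DC→R7→Q7→G2→H8→H3→E7: 24+28+19+14+16+12 = 113
DC→R7→Q7→G2→H8→E7→H3: 24+28+19+14+4+12 = 101
DC→R7→Q7→G2→E7→H3→H8: 24+28+19+10+12+16 = 109
DC→R7→Q7→G2→E7→H8→H3: 24+28+19+10+4+16 = 101
DC→R7→Q7→H3→G2→H8→E7: 24+28+15+4+14+4 = 89
DC→R7→Q7→H3→G2→E7→H8: 24+28+15+4+10+4 = 85
… (712 more)
DC→Q7→H8→E7→H3→G2→R7: 5+17+4+12+4+9 = 51  ← best
The minimum is 51.
One shortest path: DC → Q7 → H8 → E7 → H3 → G2 → R7.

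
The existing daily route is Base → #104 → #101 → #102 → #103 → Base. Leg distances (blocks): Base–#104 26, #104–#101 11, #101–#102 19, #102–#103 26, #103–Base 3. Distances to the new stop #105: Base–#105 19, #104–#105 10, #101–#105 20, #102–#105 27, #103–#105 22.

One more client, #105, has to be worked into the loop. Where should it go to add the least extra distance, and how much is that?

Adding 3 blocks by placing #105 on the Base–#104 leg.

Insertion cost between consecutive stops i–j is d(i,#105) + d(#105,j) − d(i,j):
  between Base and #104: 19 + 10 − 26 = 3
  between #104 and #101: 10 + 20 − 11 = 19
  between #101 and #102: 20 + 27 − 19 = 28
  between #102 and #103: 27 + 22 − 26 = 23
  between #103 and Base: 22 + 19 − 3 = 38
Cheapest insertion is between Base and #104, adding 3.
New total = 85 + 3 = 88.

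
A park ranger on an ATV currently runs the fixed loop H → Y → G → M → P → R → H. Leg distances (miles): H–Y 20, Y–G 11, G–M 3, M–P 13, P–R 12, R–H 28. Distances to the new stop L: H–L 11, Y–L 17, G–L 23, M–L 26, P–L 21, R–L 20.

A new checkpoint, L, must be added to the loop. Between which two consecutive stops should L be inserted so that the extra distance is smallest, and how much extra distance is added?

+3 miles — insert L between R and H.

Insertion cost between consecutive stops i–j is d(i,L) + d(L,j) − d(i,j):
  between H and Y: 11 + 17 − 20 = 8
  between Y and G: 17 + 23 − 11 = 29
  between G and M: 23 + 26 − 3 = 46
  between M and P: 26 + 21 − 13 = 34
  between P and R: 21 + 20 − 12 = 29
  between R and H: 20 + 11 − 28 = 3
Cheapest insertion is between R and H, adding 3.
New total = 87 + 3 = 90.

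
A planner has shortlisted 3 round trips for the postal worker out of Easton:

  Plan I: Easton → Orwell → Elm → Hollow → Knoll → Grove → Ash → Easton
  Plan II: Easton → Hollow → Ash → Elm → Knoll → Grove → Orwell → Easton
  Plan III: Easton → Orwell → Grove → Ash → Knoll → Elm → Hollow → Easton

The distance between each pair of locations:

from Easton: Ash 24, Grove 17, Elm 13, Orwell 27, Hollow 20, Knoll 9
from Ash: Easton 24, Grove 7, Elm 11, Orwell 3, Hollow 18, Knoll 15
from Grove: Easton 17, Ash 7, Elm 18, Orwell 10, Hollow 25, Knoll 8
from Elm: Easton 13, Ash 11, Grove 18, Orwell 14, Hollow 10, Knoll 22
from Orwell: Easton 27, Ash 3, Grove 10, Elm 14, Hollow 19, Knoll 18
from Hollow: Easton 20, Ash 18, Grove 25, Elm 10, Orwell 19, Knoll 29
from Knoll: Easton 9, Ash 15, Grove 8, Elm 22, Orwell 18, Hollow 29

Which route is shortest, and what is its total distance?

Plan I: 27 + 14 + 10 + 29 + 8 + 7 + 24 = 119
Plan II: 20 + 18 + 11 + 22 + 8 + 10 + 27 = 116
Plan III: 27 + 10 + 7 + 15 + 22 + 10 + 20 = 111

Shortest is Plan III, total 111.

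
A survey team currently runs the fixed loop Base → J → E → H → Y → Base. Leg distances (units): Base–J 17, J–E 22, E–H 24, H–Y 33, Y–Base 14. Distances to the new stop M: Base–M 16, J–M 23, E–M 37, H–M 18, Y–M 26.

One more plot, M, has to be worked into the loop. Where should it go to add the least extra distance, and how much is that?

Adding 11 by placing M on the H–Y leg.

Insertion cost between consecutive stops i–j is d(i,M) + d(M,j) − d(i,j):
  between Base and J: 16 + 23 − 17 = 22
  between J and E: 23 + 37 − 22 = 38
  between E and H: 37 + 18 − 24 = 31
  between H and Y: 18 + 26 − 33 = 11
  between Y and Base: 26 + 16 − 14 = 28
Cheapest insertion is between H and Y, adding 11.
New total = 110 + 11 = 121.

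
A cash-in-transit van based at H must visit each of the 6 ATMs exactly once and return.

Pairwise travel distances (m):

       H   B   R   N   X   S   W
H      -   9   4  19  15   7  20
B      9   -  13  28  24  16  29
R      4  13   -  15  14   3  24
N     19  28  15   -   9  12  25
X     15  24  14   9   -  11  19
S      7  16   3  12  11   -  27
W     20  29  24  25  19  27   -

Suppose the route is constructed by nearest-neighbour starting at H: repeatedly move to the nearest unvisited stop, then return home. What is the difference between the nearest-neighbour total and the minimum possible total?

From H: R=4, S=7, B=9, X=15, N=19, W=20 → choose R (4).
From R: S=3, B=13, X=14, N=15, W=24 → choose S (3).
From S: X=11, N=12, B=16, W=27 → choose X (11).
From X: N=9, W=19, B=24 → choose N (9).
From N: W=25, B=28 → choose W (25).
From W: B=29 → choose B (29).
NN route H → R → S → X → N → W → B → H costs 90.
Optimal: H → B → R → S → N → X → W → H costs 85 (by enumerating all 360 distinct tours).
Excess = 90 − 85 = 5.

Excess over optimum: 5 m.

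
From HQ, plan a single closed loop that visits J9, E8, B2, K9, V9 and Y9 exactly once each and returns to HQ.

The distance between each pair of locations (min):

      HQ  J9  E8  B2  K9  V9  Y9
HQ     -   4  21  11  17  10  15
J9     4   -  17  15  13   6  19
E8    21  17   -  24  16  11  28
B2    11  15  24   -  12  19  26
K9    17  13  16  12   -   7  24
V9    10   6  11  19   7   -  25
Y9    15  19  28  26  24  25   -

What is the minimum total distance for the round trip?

With 6 stops there are 6!/2 = 360 distinct round trips (a route and its reverse cost the same).
HQ-J9-E8-B2-K9-V9-Y9-HQ: 4+17+24+12+7+25+15 = 104
HQ-J9-E8-B2-K9-Y9-V9-HQ: 4+17+24+12+24+25+10 = 116
HQ-J9-E8-B2-V9-K9-Y9-HQ: 4+17+24+19+7+24+15 = 110
HQ-J9-E8-B2-V9-Y9-K9-HQ: 4+17+24+19+25+24+17 = 130
HQ-J9-E8-B2-Y9-K9-V9-HQ: 4+17+24+26+24+7+10 = 112
HQ-J9-E8-B2-Y9-V9-K9-HQ: 4+17+24+26+25+7+17 = 120
HQ-J9-E8-K9-B2-V9-Y9-HQ: 4+17+16+12+19+25+15 = 108
HQ-J9-E8-K9-B2-Y9-V9-HQ: 4+17+16+12+26+25+10 = 110
… (352 more)
HQ-J9-V9-E8-K9-B2-Y9-HQ: 4+6+11+16+12+26+15 = 90  ← best
The minimum is 90.
One optimal route: HQ → J9 → V9 → E8 → K9 → B2 → Y9 → HQ (or its reverse).

Shortest round trip = 90 min.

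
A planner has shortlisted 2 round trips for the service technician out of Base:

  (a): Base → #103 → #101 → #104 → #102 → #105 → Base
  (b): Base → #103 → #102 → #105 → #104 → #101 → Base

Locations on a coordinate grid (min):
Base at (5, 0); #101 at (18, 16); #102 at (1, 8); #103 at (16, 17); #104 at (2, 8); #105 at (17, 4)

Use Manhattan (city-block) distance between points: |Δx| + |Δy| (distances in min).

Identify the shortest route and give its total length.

(a): 28 + 3 + 24 + 1 + 20 + 16 = 92
(b): 28 + 24 + 20 + 19 + 24 + 29 = 144

Shortest is (a), total 92 min.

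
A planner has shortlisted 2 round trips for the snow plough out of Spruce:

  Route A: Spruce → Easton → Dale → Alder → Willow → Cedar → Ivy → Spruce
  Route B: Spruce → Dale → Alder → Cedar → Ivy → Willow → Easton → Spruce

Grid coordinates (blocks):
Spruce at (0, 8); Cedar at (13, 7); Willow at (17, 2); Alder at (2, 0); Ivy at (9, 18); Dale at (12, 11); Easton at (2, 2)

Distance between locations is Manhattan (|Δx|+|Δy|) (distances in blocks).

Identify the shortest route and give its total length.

Shortest is Route A, total 108 blocks.

Route A: 8 + 19 + 21 + 17 + 9 + 15 + 19 = 108
Route B: 15 + 21 + 18 + 15 + 24 + 15 + 8 = 116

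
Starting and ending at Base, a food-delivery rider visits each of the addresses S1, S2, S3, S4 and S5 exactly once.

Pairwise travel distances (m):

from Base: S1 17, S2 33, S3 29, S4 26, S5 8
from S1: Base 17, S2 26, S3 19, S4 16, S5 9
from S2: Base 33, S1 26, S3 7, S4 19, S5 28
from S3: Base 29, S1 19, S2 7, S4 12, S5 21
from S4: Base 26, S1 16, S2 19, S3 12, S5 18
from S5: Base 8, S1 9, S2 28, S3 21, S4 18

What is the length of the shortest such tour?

Shortest round trip = 85 m.

Base - S1 - S2 - S3 - S4 - S5 - Base: 17+26+7+12+18+8 = 88
Base - S1 - S2 - S3 - S5 - S4 - Base: 17+26+7+21+18+26 = 115
Base - S1 - S2 - S4 - S3 - S5 - Base: 17+26+19+12+21+8 = 103
Base - S1 - S2 - S4 - S5 - S3 - Base: 17+26+19+18+21+29 = 130
Base - S1 - S2 - S5 - S3 - S4 - Base: 17+26+28+21+12+26 = 130
Base - S1 - S2 - S5 - S4 - S3 - Base: 17+26+28+18+12+29 = 130
Base - S1 - S3 - S2 - S4 - S5 - Base: 17+19+7+19+18+8 = 88
Base - S1 - S3 - S2 - S5 - S4 - Base: 17+19+7+28+18+26 = 115
Base - S1 - S3 - S4 - S2 - S5 - Base: 17+19+12+19+28+8 = 103
Base - S1 - S3 - S4 - S5 - S2 - Base: 17+19+12+18+28+33 = 127
Base - S1 - S3 - S5 - S2 - S4 - Base: 17+19+21+28+19+26 = 130
Base - S1 - S3 - S5 - S4 - S2 - Base: 17+19+21+18+19+33 = 127
Base - S1 - S4 - S2 - S3 - S5 - Base: 17+16+19+7+21+8 = 88
Base - S1 - S4 - S2 - S5 - S3 - Base: 17+16+19+28+21+29 = 130
… (46 more)
Base - S2 - S3 - S4 - S1 - S5 - Base: 33+7+12+16+9+8 = 85  ← best
The minimum is 85.
One optimal route: Base → S2 → S3 → S4 → S1 → S5 → Base (or its reverse).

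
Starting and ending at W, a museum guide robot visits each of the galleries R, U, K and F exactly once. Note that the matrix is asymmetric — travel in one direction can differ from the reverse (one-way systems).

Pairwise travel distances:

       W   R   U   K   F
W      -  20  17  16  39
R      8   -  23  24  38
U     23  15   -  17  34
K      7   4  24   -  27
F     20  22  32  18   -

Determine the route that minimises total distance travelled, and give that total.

Shortest round trip = 81.

W-R-U-K-F-W: 20+23+17+27+20 = 107
W-R-U-F-K-W: 20+23+34+18+7 = 102
W-R-K-U-F-W: 20+24+24+34+20 = 122
W-R-K-F-U-W: 20+24+27+32+23 = 126
W-R-F-U-K-W: 20+38+32+17+7 = 114
W-R-F-K-U-W: 20+38+18+24+23 = 123
W-U-R-K-F-W: 17+15+24+27+20 = 103
W-U-R-F-K-W: 17+15+38+18+7 = 95
W-U-K-R-F-W: 17+17+4+38+20 = 96
W-U-K-F-R-W: 17+17+27+22+8 = 91
W-U-F-R-K-W: 17+34+22+24+7 = 104
W-U-F-K-R-W: 17+34+18+4+8 = 81
W-K-R-U-F-W: 16+4+23+34+20 = 97
W-K-R-F-U-W: 16+4+38+32+23 = 113
… (10 more)
The minimum is 81.
One optimal route: W → U → F → K → R → W.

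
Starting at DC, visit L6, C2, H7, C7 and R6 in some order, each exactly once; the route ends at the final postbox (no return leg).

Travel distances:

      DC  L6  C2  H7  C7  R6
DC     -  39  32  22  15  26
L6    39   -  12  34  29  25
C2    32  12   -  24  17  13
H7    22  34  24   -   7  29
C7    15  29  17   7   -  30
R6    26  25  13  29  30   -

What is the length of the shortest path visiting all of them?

Shortest open route: 76.

There are 5! = 120 possible orderings.
DC→L6→C2→H7→C7→R6: 39+12+24+7+30 = 112
DC→L6→C2→H7→R6→C7: 39+12+24+29+30 = 134
DC→L6→C2→C7→H7→R6: 39+12+17+7+29 = 104
DC→L6→C2→C7→R6→H7: 39+12+17+30+29 = 127
DC→L6→C2→R6→H7→C7: 39+12+13+29+7 = 100
DC→L6→C2→R6→C7→H7: 39+12+13+30+7 = 101
DC→L6→H7→C2→C7→R6: 39+34+24+17+30 = 144
DC→L6→H7→C2→R6→C7: 39+34+24+13+30 = 140
DC→L6→H7→C7→C2→R6: 39+34+7+17+13 = 110
DC→L6→H7→C7→R6→C2: 39+34+7+30+13 = 123
DC→L6→H7→R6→C2→C7: 39+34+29+13+17 = 132
DC→L6→H7→R6→C7→C2: 39+34+29+30+17 = 149
DC→L6→C7→C2→H7→R6: 39+29+17+24+29 = 138
DC→L6→C7→C2→R6→H7: 39+29+17+13+29 = 127
… (106 more)
DC→C7→H7→R6→C2→L6: 15+7+29+13+12 = 76  ← best
The minimum is 76.
One shortest path: DC → C7 → H7 → R6 → C2 → L6.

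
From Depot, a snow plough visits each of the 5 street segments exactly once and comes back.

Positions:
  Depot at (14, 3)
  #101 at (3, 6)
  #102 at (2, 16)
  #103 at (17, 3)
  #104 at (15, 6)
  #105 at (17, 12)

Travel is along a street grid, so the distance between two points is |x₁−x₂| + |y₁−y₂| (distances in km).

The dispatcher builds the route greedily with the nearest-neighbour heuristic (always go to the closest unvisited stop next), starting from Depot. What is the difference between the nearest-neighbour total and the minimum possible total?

From Depot: #103=3, #104=4, #105=12, #101=14, #102=25 → choose #103 (3).
From #103: #104=5, #105=9, #101=17, #102=28 → choose #104 (5).
From #104: #105=8, #101=12, #102=23 → choose #105 (8).
From #105: #102=19, #101=20 → choose #102 (19).
From #102: #101=11 → choose #101 (11).
NN route Depot → #103 → #104 → #105 → #102 → #101 → Depot costs 60.
Optimal: Depot → #103 → #105 → #102 → #101 → #104 → Depot costs 58 (by enumerating all 60 distinct tours).
Excess = 60 − 58 = 2.

Excess over optimum: 2 km.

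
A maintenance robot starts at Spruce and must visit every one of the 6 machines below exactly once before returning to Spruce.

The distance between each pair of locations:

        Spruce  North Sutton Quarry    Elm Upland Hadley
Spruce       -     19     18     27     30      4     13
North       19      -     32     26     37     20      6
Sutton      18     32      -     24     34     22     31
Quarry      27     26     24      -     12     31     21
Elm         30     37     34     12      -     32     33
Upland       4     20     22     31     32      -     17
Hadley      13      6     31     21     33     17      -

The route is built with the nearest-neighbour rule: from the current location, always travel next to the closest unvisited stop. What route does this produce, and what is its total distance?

Spruce → [Upland:4 / Hadley:13 / Sutton:18 / North:19 / Quarry:27 / Elm:30] → Upland (4)
Upland → [Hadley:17 / North:20 / Sutton:22 / Quarry:31 / Elm:32] → Hadley (17)
Hadley → [North:6 / Quarry:21 / Sutton:31 / Elm:33] → North (6)
North → [Quarry:26 / Sutton:32 / Elm:37] → Quarry (26)
Quarry → [Elm:12 / Sutton:24] → Elm (12)
Elm → [Sutton:34] → Sutton (34)
Return Sutton→Spruce: 18.
Total = 4 + 17 + 6 + 26 + 12 + 34 + 18 = 117.

Nearest-neighbour total = 117; route Spruce → Upland → Hadley → North → Quarry → Elm → Sutton → Spruce.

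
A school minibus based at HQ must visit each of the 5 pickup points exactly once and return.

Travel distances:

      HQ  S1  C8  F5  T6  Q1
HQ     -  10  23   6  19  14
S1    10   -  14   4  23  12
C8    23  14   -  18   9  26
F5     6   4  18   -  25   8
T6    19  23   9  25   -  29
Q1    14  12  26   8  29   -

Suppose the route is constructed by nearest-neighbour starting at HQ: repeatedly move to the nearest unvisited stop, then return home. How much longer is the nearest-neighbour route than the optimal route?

HQ: F5=6, S1=10, Q1=14, T6=19, C8=23 ⇒ F5
F5: S1=4, Q1=8, C8=18, T6=25 ⇒ S1
S1: Q1=12, C8=14, T6=23 ⇒ Q1
Q1: C8=26, T6=29 ⇒ C8
C8: T6=9 ⇒ T6
NN route HQ → F5 → S1 → Q1 → C8 → T6 → HQ costs 76.
Optimal: HQ → F5 → Q1 → S1 → C8 → T6 → HQ costs 68 (by enumerating all 60 distinct tours).
Excess = 76 − 68 = 8.

The nearest-neighbour route is 8 longer than optimal.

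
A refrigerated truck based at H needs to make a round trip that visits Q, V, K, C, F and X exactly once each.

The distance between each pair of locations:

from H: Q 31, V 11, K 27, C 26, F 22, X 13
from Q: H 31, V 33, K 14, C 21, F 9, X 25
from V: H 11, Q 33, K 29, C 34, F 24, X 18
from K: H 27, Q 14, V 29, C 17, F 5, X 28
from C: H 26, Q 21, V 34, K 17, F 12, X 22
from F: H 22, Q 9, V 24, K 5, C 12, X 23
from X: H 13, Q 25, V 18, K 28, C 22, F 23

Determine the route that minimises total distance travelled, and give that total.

H - Q - V - K - C - F - X - H: 31+33+29+17+12+23+13 = 158
H - Q - V - K - C - X - F - H: 31+33+29+17+22+23+22 = 177
H - Q - V - K - F - C - X - H: 31+33+29+5+12+22+13 = 145
H - Q - V - K - F - X - C - H: 31+33+29+5+23+22+26 = 169
H - Q - V - K - X - C - F - H: 31+33+29+28+22+12+22 = 177
H - Q - V - K - X - F - C - H: 31+33+29+28+23+12+26 = 182
H - Q - V - C - K - F - X - H: 31+33+34+17+5+23+13 = 156
H - Q - V - C - K - X - F - H: 31+33+34+17+28+23+22 = 188
… (352 more)
H - V - Q - K - F - C - X - H: 11+33+14+5+12+22+13 = 110  ← best
The minimum is 110.
One optimal route: H → V → Q → K → F → C → X → H (or its reverse).

Minimum total distance: 110.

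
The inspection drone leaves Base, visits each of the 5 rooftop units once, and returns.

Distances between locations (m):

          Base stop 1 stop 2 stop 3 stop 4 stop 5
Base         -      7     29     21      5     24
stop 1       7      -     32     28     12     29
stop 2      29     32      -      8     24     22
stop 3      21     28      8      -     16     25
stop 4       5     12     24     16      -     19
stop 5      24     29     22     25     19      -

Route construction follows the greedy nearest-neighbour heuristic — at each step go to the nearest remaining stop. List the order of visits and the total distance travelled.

Nearest-neighbour total = 99 m; route Base → stop 4 → stop 1 → stop 3 → stop 2 → stop 5 → Base.

Base → [stop 4:5 / stop 1:7 / stop 3:21 / stop 5:24 / stop 2:29] → stop 4 (5)
stop 4 → [stop 1:12 / stop 3:16 / stop 5:19 / stop 2:24] → stop 1 (12)
stop 1 → [stop 3:28 / stop 5:29 / stop 2:32] → stop 3 (28)
stop 3 → [stop 2:8 / stop 5:25] → stop 2 (8)
stop 2 → [stop 5:22] → stop 5 (22)
Return stop 5→Base: 24.
Total = 5 + 12 + 28 + 8 + 22 + 24 = 99.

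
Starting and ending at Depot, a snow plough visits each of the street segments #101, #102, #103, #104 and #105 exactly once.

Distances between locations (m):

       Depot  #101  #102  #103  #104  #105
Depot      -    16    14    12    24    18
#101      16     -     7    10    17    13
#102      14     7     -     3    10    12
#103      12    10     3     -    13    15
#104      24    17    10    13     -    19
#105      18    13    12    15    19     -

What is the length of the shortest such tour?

With 5 stops there are 5!/2 = 60 distinct round trips (a route and its reverse cost the same).
Depot - #101 - #102 - #103 - #104 - #105 - Depot: 16+7+3+13+19+18 = 76
Depot - #101 - #102 - #103 - #105 - #104 - Depot: 16+7+3+15+19+24 = 84
Depot - #101 - #102 - #104 - #103 - #105 - Depot: 16+7+10+13+15+18 = 79
Depot - #101 - #102 - #104 - #105 - #103 - Depot: 16+7+10+19+15+12 = 79
Depot - #101 - #102 - #105 - #103 - #104 - Depot: 16+7+12+15+13+24 = 87
Depot - #101 - #102 - #105 - #104 - #103 - Depot: 16+7+12+19+13+12 = 79
Depot - #101 - #103 - #102 - #104 - #105 - Depot: 16+10+3+10+19+18 = 76
Depot - #101 - #103 - #102 - #105 - #104 - Depot: 16+10+3+12+19+24 = 84
Depot - #101 - #103 - #104 - #102 - #105 - Depot: 16+10+13+10+12+18 = 79
Depot - #101 - #103 - #104 - #105 - #102 - Depot: 16+10+13+19+12+14 = 84
Depot - #101 - #103 - #105 - #102 - #104 - Depot: 16+10+15+12+10+24 = 87
Depot - #101 - #103 - #105 - #104 - #102 - Depot: 16+10+15+19+10+14 = 84
Depot - #101 - #104 - #102 - #103 - #105 - Depot: 16+17+10+3+15+18 = 79
Depot - #101 - #104 - #102 - #105 - #103 - Depot: 16+17+10+12+15+12 = 82
… (46 more)
Depot - #101 - #105 - #104 - #102 - #103 - Depot: 16+13+19+10+3+12 = 73  ← best
The minimum is 73.
One optimal route: Depot → #101 → #105 → #104 → #102 → #103 → Depot (or its reverse).

73 m — the shortest possible round trip.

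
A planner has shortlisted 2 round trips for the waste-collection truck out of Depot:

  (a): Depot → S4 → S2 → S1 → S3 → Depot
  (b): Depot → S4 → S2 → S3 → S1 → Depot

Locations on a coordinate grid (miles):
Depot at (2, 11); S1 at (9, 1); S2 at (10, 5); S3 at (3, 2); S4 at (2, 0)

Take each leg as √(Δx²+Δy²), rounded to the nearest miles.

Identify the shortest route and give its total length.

39 miles — (a) is the shortest.

(a): 11 + 9 + 4 + 6 + 9 = 39
(b): 11 + 9 + 8 + 6 + 12 = 46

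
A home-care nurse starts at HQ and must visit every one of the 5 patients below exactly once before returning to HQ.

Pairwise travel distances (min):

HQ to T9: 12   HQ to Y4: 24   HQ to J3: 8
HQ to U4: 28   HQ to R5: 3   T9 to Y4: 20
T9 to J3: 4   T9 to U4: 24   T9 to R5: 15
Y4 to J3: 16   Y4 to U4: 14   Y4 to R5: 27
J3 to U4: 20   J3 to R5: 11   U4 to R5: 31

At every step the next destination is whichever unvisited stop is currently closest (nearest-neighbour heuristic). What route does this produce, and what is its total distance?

80 min along HQ → R5 → J3 → T9 → Y4 → U4 → HQ.

From HQ: distances to unvisited — R5=3, J3=8, T9=12, Y4=24, U4=28. Nearest is R5 (3).
From R5: distances to unvisited — J3=11, T9=15, Y4=27, U4=31. Nearest is J3 (11).
From J3: distances to unvisited — T9=4, Y4=16, U4=20. Nearest is T9 (4).
From T9: distances to unvisited — Y4=20, U4=24. Nearest is Y4 (20).
From Y4: distances to unvisited — U4=14. Nearest is U4 (14).
Return U4→HQ: 28.
Total = 3 + 11 + 4 + 20 + 14 + 28 = 80.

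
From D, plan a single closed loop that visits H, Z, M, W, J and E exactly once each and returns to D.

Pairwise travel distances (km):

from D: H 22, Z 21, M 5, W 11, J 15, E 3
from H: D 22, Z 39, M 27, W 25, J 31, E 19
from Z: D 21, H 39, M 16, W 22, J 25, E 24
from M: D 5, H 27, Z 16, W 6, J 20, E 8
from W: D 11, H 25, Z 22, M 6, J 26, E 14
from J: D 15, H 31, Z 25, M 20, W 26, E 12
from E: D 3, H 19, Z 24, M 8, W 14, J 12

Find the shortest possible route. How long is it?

With 6 stops there are 6!/2 = 360 distinct round trips (a route and its reverse cost the same).
D→H→Z→M→W→J→E→D: 22+39+16+6+26+12+3 = 124
D→H→Z→M→W→E→J→D: 22+39+16+6+14+12+15 = 124
D→H→Z→M→J→W→E→D: 22+39+16+20+26+14+3 = 140
D→H→Z→M→J→E→W→D: 22+39+16+20+12+14+11 = 134
D→H→Z→M→E→W→J→D: 22+39+16+8+14+26+15 = 140
D→H→Z→M→E→J→W→D: 22+39+16+8+12+26+11 = 134
D→H→Z→W→M→J→E→D: 22+39+22+6+20+12+3 = 124
D→H→Z→W→M→E→J→D: 22+39+22+6+8+12+15 = 124
… (352 more)
D→H→W→M→Z→J→E→D: 22+25+6+16+25+12+3 = 109  ← best
The minimum is 109.
One optimal route: D → H → W → M → Z → J → E → D (or its reverse).

Minimum total distance: 109 km.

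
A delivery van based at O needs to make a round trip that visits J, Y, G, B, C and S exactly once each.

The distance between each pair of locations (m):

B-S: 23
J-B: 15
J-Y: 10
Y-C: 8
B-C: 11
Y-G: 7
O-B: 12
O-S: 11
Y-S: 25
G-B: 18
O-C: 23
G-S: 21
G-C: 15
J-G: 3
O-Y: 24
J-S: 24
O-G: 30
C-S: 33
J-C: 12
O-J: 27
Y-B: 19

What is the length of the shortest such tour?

With 6 stops there are 6!/2 = 360 distinct round trips (a route and its reverse cost the same).
O - J - Y - G - B - C - S - O: 27+10+7+18+11+33+11 = 117
O - J - Y - G - B - S - C - O: 27+10+7+18+23+33+23 = 141
O - J - Y - G - C - B - S - O: 27+10+7+15+11+23+11 = 104
O - J - Y - G - C - S - B - O: 27+10+7+15+33+23+12 = 127
O - J - Y - G - S - B - C - O: 27+10+7+21+23+11+23 = 122
O - J - Y - G - S - C - B - O: 27+10+7+21+33+11+12 = 121
O - J - Y - B - G - C - S - O: 27+10+19+18+15+33+11 = 133
O - J - Y - B - G - S - C - O: 27+10+19+18+21+33+23 = 151
… (352 more)
O - B - C - Y - J - G - S - O: 12+11+8+10+3+21+11 = 76  ← best
The minimum is 76.
One optimal route: O → B → C → Y → J → G → S → O (or its reverse).

Shortest round trip = 76 m.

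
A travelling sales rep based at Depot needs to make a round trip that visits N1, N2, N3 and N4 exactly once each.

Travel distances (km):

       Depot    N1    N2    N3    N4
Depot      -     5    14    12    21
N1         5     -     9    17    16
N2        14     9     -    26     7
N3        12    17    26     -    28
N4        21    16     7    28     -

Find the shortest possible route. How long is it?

Minimum total distance: 61 km.

Depot→N1→N2→N3→N4→Depot: 5+9+26+28+21 = 89
Depot→N1→N2→N4→N3→Depot: 5+9+7+28+12 = 61
Depot→N1→N3→N2→N4→Depot: 5+17+26+7+21 = 76
Depot→N1→N3→N4→N2→Depot: 5+17+28+7+14 = 71
Depot→N1→N4→N2→N3→Depot: 5+16+7+26+12 = 66
Depot→N1→N4→N3→N2→Depot: 5+16+28+26+14 = 89
Depot→N2→N1→N3→N4→Depot: 14+9+17+28+21 = 89
Depot→N2→N1→N4→N3→Depot: 14+9+16+28+12 = 79
Depot→N2→N3→N1→N4→Depot: 14+26+17+16+21 = 94
Depot→N2→N4→N1→N3→Depot: 14+7+16+17+12 = 66
Depot→N3→N1→N2→N4→Depot: 12+17+9+7+21 = 66
Depot→N3→N2→N1→N4→Depot: 12+26+9+16+21 = 84
The minimum is 61.
One optimal route: Depot → N1 → N2 → N4 → N3 → Depot (or its reverse).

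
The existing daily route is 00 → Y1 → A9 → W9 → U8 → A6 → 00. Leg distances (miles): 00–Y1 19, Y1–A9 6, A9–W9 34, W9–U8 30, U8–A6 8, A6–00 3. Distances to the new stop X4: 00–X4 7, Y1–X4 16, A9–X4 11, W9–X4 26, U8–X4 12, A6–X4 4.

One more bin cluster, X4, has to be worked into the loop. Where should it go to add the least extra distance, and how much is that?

Insertion cost between consecutive stops i–j is d(i,X4) + d(X4,j) − d(i,j):
  between 00 and Y1: 7 + 16 − 19 = 4
  between Y1 and A9: 16 + 11 − 6 = 21
  between A9 and W9: 11 + 26 − 34 = 3
  between W9 and U8: 26 + 12 − 30 = 8
  between U8 and A6: 12 + 4 − 8 = 8
  between A6 and 00: 4 + 7 − 3 = 8
Cheapest insertion is between A9 and W9, adding 3.
New total = 100 + 3 = 103.

+3 miles — insert X4 between A9 and W9.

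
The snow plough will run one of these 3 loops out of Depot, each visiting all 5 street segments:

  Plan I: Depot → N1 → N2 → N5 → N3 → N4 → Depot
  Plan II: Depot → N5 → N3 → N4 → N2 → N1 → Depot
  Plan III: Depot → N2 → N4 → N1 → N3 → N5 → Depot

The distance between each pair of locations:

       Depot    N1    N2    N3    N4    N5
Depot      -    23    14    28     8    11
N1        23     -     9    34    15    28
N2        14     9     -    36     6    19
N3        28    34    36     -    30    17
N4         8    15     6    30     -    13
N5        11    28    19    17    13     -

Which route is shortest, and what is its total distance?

Plan I: 23 + 9 + 19 + 17 + 30 + 8 = 106
Plan II: 11 + 17 + 30 + 6 + 9 + 23 = 96
Plan III: 14 + 6 + 15 + 34 + 17 + 11 = 97

Shortest is Plan II, total 96.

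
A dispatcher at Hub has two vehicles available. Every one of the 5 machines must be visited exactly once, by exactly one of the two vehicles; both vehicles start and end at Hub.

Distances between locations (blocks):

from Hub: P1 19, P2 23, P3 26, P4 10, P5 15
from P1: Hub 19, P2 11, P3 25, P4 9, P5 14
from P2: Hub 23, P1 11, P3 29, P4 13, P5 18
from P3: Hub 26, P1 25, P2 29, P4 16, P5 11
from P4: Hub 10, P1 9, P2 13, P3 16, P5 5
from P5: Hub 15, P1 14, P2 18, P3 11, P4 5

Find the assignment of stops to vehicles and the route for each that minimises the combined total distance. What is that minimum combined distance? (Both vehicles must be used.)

Try each way of splitting the stops between the two vehicles (each non-empty) and, for each split, find the best tour for each vehicle:
  {P1} + {P2, P3, P4, P5}: 38 + 78 = 116
  {P2} + {P1, P3, P4, P5}: 46 + 70 = 116
  {P1, P2} + {P3, P4, P5}: 53 + 52 = 105
  {P3} + {P1, P2, P4, P5}: 52 + 63 = 115
  {P1, P3} + {P2, P4, P5}: 70 + 56 = 126
  {P2, P3} + {P1, P4, P5}: 78 + 48 = 126
  … (15 splits in total)
Best: vehicle 1 Hub → P1 → P2 → Hub = 53; vehicle 2 Hub → P3 → P5 → P4 → Hub = 52; combined 105.

Minimum combined distance: 105 blocks.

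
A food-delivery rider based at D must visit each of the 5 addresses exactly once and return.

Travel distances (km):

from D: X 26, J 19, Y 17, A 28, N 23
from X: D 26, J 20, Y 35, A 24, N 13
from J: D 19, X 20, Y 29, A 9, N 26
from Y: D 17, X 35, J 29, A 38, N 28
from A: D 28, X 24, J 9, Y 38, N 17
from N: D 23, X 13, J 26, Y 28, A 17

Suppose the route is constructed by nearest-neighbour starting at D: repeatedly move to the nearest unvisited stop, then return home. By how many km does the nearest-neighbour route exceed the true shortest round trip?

5 km longer than the optimal tour.

D: Y=17, J=19, N=23, X=26, A=28 ⇒ Y
Y: N=28, J=29, X=35, A=38 ⇒ N
N: X=13, A=17, J=26 ⇒ X
X: J=20, A=24 ⇒ J
J: A=9 ⇒ A
NN route D → Y → N → X → J → A → D costs 115.
Optimal: D → J → A → X → N → Y → D costs 110 (by enumerating all 60 distinct tours).
Excess = 115 − 110 = 5.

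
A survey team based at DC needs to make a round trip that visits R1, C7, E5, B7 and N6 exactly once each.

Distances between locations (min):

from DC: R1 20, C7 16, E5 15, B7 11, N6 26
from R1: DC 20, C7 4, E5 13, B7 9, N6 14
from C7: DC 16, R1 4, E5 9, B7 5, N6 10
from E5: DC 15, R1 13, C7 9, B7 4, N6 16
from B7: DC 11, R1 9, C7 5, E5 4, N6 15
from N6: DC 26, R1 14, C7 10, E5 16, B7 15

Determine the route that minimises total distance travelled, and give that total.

Shortest round trip = 65 min.

With 5 stops there are 5!/2 = 60 distinct round trips (a route and its reverse cost the same).
DC - R1 - C7 - E5 - B7 - N6 - DC: 20+4+9+4+15+26 = 78
DC - R1 - C7 - E5 - N6 - B7 - DC: 20+4+9+16+15+11 = 75
DC - R1 - C7 - B7 - E5 - N6 - DC: 20+4+5+4+16+26 = 75
DC - R1 - C7 - B7 - N6 - E5 - DC: 20+4+5+15+16+15 = 75
DC - R1 - C7 - N6 - E5 - B7 - DC: 20+4+10+16+4+11 = 65
DC - R1 - C7 - N6 - B7 - E5 - DC: 20+4+10+15+4+15 = 68
DC - R1 - E5 - C7 - B7 - N6 - DC: 20+13+9+5+15+26 = 88
DC - R1 - E5 - C7 - N6 - B7 - DC: 20+13+9+10+15+11 = 78
DC - R1 - E5 - B7 - C7 - N6 - DC: 20+13+4+5+10+26 = 78
DC - R1 - E5 - B7 - N6 - C7 - DC: 20+13+4+15+10+16 = 78
DC - R1 - E5 - N6 - C7 - B7 - DC: 20+13+16+10+5+11 = 75
DC - R1 - E5 - N6 - B7 - C7 - DC: 20+13+16+15+5+16 = 85
DC - R1 - B7 - C7 - E5 - N6 - DC: 20+9+5+9+16+26 = 85
DC - R1 - B7 - C7 - N6 - E5 - DC: 20+9+5+10+16+15 = 75
… (46 more)
The minimum is 65.
One optimal route: DC → R1 → C7 → N6 → E5 → B7 → DC (or its reverse).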